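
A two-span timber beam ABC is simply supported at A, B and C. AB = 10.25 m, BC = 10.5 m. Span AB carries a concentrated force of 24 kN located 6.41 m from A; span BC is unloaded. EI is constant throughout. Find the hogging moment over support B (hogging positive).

M_B = 23.14 kN·m

Release continuity at B by inserting a hinge; the redundant is the internal moment M_B. The primary structure is two simply-supported spans AB and BC.
Discontinuity in slope at B on the released structure — sum the simple-span end rotations:
  span AB: point load 24 at a = 6.41: Pab(L + a)/(6LEI) = 160/EI
  relative rotation θ_0 = (160 + 0)/EI = 160/EI
A unit hogging moment at B produces rotation L₁/(3EI) + L₂/(3EI) = 6.917/EI.
Slope continuity at B: θ_0 = M_B·6.917/EI, so M_B = 160/6.917 = 23.14 kN·m (hogging).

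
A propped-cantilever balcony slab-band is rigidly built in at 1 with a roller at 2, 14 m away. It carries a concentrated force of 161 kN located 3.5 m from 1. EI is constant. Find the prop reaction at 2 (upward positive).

Release the roller at 2. Primary structure: cantilever fixed at 1.
Primary-structure tip deflection at 2 by superposition:
  point load 161 at a = 3.5: Pa²(3L − a)/(6EI) = 12655/EI
Tip deflection under a unit load at 2: L³/(3EI) = 914.7/EI.
The prop prevents deflection at 2: R_2 = δ_0/δ_{22} = 12655/914.7 = 13.84 kN.

R_2 = 13.84 kN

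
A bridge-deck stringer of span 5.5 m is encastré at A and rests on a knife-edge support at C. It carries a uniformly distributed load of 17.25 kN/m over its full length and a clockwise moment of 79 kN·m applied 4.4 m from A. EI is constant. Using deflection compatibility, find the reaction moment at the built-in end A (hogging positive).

M_A = 30.47 kN·m

Remove the prop at C; the released (primary) structure is a cantilever built in at A.
Downward deflection at the released point C due to the loads:
  UDL 17.25: wL⁴/(8EI) = 1973/EI
  clockwise couple 79 at a = 4.4: M₀a(2L − a)/(2EI) = 1147/EI
  δ_0 = 3120/EI
Tip deflection under a unit load at C: L³/(3EI) = 55.46/EI.
Compatibility at C: δ_0 − R_C·δ_{CC} = 0, so R_C = 3120/55.46 = 56.26 kN.
Moment equilibrium about A: M_A = Σ(load moments about A) − R_C·L = 339.9 − 56.26×5.5 = 30.47 kN·m.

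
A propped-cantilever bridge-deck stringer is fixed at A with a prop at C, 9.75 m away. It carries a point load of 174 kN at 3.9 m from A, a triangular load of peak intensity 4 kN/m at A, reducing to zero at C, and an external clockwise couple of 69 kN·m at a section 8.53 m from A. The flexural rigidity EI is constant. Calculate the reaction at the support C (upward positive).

R_C = 50.54 kN

Remove the prop at C; the released (primary) structure is a cantilever built in at A.
Primary-structure tip deflection at C by superposition:
  point load 174 at a = 3.9: Pa²(3L − a)/(6EI) = 11182/EI
  triangular load, peak 4 at the fixed end: w₀L⁴/(30EI) = 1205/EI
  clockwise couple 69 at a = 8.53: M₀a(2L − a)/(2EI) = 3228/EI
  δ_0 = 15615/EI
Tip deflection under a unit load at C: L³/(3EI) = 309/EI.
Compatibility at C: δ_0 − R_C·δ_{CC} = 0, so R_C = 15615/309 = 50.54 kN.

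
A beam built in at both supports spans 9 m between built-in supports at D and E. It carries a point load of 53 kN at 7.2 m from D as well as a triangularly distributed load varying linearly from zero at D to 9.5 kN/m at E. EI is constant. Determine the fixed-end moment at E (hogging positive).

Release both end moments; the primary structure is a simply-supported span DE with redundants M_D and M_E.
Simple-span end rotations at D and E under the given loads:
  at D: point load 53 at a = 7.2: Pab(L + b)/(6LEI) = 137.4/EI
  at E: point load 53 at a = 7.2: Pab(L + a)/(6LEI) = 206.1/EI
  at D: triangular load, peak 9.5: 7w₀L³/(360EI) = 134.7/EI
  at E: triangular load, peak 9.5: w₀L³/(45EI) = 153.9/EI
  θ_D0 = 272/EI,  θ_E0 = 360/EI
Flexibility coefficients: a unit moment at one end gives L/(3EI) there and L/(6EI) at the far end, so f₁₁ = f₂₂ = 3/EI and f₁₂ = f₂₁ = 1.5/EI.
Compatibility — zero rotation at each built-in end:
  3 M_D + 1.5 M_E = 272
  1.5 M_D + 3 M_E = 360
Solving the pair gives M_D = 40.91 kN·m and M_E = 99.53 kN·m (hogging).

M_E = 99.53 kN·m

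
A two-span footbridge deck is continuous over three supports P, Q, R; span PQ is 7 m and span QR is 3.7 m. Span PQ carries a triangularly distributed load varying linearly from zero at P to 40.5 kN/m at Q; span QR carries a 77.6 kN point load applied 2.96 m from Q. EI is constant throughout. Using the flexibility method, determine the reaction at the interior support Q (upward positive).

R_Q = 149.7 kN

Release continuity at Q by inserting a hinge; the redundant is the internal moment M_Q. The primary structure is two simply-supported spans PQ and QR.
Discontinuity in slope at Q on the released structure — sum the simple-span end rotations:
  span PQ: triangular load, peak 40.5: w₀L³/(45EI) = 308.7/EI
  span QR: point load 77.6 at a = 2.96: Pab(L + b)/(6LEI) = 34/EI
  relative rotation θ_0 = (308.7 + 34)/EI = 342.7/EI
A unit hogging moment at Q produces rotation L₁/(3EI) + L₂/(3EI) = 3.567/EI.
Slope continuity at Q: θ_0 = M_Q·3.567/EI, so M_Q = 342.7/3.567 = 96.08 kN·m (hogging).
Span PQ, ΣM about P with M_Q applied at Q: R_Q^{PQ}·7 = 661.5 + 96.08, so R_Q^{PQ} = 108.2 kN and R_P = 141.8 − 108.2 = 33.52 kN.
Span QR, ΣM about R: R_Q^{QR}·3.7 = 57.42 + 96.08, so R_Q^{QR} = 41.49 kN and R_R = 77.6 − 41.49 = 36.11 kN.
R_Q = 108.2 + 41.49 = 149.7 kN.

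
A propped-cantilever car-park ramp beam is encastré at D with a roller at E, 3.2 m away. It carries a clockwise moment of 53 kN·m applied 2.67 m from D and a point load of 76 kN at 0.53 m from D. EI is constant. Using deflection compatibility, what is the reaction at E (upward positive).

Choose R_E as the redundant. The primary structure is the cantilever fixed at D.
Deflection at E on the released cantilever, summing each load's contribution:
  clockwise couple 53 at a = 2.67: M₀a(2L − a)/(2EI) = 263.9/EI
  point load 76 at a = 0.53: Pa²(3L − a)/(6EI) = 32.27/EI
  δ_0 = 296.2/EI
Flexibility coefficient — unit upward force at E: δ_{EE} = L³/(3EI) = 10.92/EI.
Compatibility at E: δ_0 − R_E·δ_{EE} = 0, so R_E = 296.2/10.92 = 27.12 kN.

R_E = 27.12 kN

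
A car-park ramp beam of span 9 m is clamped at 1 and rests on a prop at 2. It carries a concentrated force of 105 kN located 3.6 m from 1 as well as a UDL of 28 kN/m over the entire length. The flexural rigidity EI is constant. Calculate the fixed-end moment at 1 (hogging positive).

Take the reaction at 2 as the redundant and release it; the primary structure is a cantilever fixed at 1.
Free-end deflection of the primary structure under the applied loading (downward +):
  point load 105 at a = 3.6: Pa²(3L − a)/(6EI) = 5307/EI
  UDL 28: wL⁴/(8EI) = 22964/EI
  δ_0 = 28271/EI
Flexibility coefficient — unit upward force at 2: δ_{22} = L³/(3EI) = 243/EI.
The prop prevents deflection at 2: R_2 = δ_0/δ_{22} = 28271/243 = 116.3 kN.
Moment equilibrium about 1: M_1 = Σ(load moments about 1) − R_2·L = 1512 − 116.3×9 = 464.9 kN·m.

M_1 = 464.9 kN·m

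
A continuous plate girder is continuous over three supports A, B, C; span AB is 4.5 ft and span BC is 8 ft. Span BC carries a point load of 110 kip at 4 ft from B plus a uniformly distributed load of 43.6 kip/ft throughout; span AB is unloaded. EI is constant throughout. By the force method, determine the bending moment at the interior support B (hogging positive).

Take M_B as the redundant. Released structure: two simple spans AB and BC with a hinge at B.
Rotations at B on the released spans (each span's end-slope, ×1/EI):
  span BC: point load 110 at a = 4: Pab(L + b)/(6LEI) = 440/EI
  span BC: UDL 43.6: wL³/(24EI) = 930.1/EI
  relative rotation θ_0 = (0 + 1370)/EI = 1370/EI
A unit hogging moment at B produces rotation L₁/(3EI) + L₂/(3EI) = 4.167/EI.
Compatibility: M_B·(L₁+L₂)/(3EI) = θ_0, giving M_B = 328.8 kip·ft (hogging).

M_B = 328.8 kip·ft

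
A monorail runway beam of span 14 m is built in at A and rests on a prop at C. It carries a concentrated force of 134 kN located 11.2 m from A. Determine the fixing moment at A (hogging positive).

Remove the prop at C; the released (primary) structure is a cantilever built in at A.
Downward deflection at the released point C due to the loads:
  point load 134 at a = 11.2: Pa²(3L − a)/(6EI) = 86286/EI
Flexibility coefficient — unit upward force at C: δ_{CC} = L³/(3EI) = 914.7/EI.
The prop prevents deflection at C: R_C = δ_0/δ_{CC} = 86286/914.7 = 94.34 kN.
Moment equilibrium about A: M_A = Σ(load moments about A) − R_C·L = 1501 − 94.34×14 = 180.1 kN·m.

M_A = 180.1 kN·m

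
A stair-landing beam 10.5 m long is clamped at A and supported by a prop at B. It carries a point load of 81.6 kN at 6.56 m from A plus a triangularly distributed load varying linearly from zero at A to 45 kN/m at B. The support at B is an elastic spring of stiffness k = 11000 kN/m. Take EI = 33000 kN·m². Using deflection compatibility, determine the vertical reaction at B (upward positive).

Take the reaction at B as the redundant and release it; the primary structure is a cantilever fixed at A.
Downward deflection at the released point B due to the loads:
  point load 81.6 at a = 6.56: Pa²(3L − a)/(6EI) = 14596/EI
  triangular load, peak 45 at the free end: 11w₀L⁴/(120EI) = 50140/EI
  δ_0 = 64736/EI
Flexibility coefficient — unit upward force at B: δ_{BB} = L³/(3EI) = 385.9/EI.
With EI = 33000 kN·m²: δ_0 = 1.9617 m and δ_{BB} = 0.011693 m/kN.
Compatibility — the spring shortens by R_B/k under the reaction it provides: δ_0 − R_B·δ_{BB} = R_B/k. With 1/k = 0.000091 m/kN, R_B = δ_0 / (δ_{BB} + 1/k) = 1.9617 / (0.011693 + 0.000091) = 166.5 kN.

R_B = 166.5 kN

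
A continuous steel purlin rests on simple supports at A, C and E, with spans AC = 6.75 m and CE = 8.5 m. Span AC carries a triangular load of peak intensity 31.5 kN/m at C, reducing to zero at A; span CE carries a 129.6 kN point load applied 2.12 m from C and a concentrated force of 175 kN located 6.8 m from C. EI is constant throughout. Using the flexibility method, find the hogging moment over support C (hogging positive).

M_C = 222.6 kN·m

Take M_C as the redundant. Released structure: two simple spans AC and CE with a hinge at C.
Rotations at C on the released spans (each span's end-slope, ×1/EI):
  span AC: triangular load, peak 31.5: w₀L³/(45EI) = 215.3/EI
  span CE: point load 129.6 at a = 2.12: Pab(L + b)/(6LEI) = 511.4/EI
  span CE: point load 175 at a = 6.8: Pab(L + b)/(6LEI) = 404.6/EI
  relative rotation θ_0 = (215.3 + 916)/EI = 1131/EI
A unit hogging moment at C produces rotation L₁/(3EI) + L₂/(3EI) = 5.083/EI.
Compatibility: M_C·(L₁+L₂)/(3EI) = θ_0, giving M_C = 222.6 kN·m (hogging).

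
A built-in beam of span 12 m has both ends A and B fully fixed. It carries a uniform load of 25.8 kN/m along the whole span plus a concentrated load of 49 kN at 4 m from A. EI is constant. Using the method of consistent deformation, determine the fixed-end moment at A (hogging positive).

Release both end moments; the primary structure is a simply-supported span AB with redundants M_A and M_B.
On the primary (simply-supported) span, the end slopes from the loading are:
  at A: UDL 25.8: wL³/(24EI) = 1858/EI
  at B: UDL 25.8: wL³/(24EI) = 1858/EI
  at A: point load 49 at a = 4: Pab(L + b)/(6LEI) = 435.6/EI
  at B: point load 49 at a = 4: Pab(L + a)/(6LEI) = 348.4/EI
  θ_A0 = 2293/EI,  θ_B0 = 2206/EI
Flexibility coefficients: a unit moment at one end gives L/(3EI) there and L/(6EI) at the far end, so f₁₁ = f₂₂ = 4/EI and f₁₂ = f₂₁ = 2/EI.
Compatibility — zero rotation at each built-in end:
  4 M_A + 2 M_B = 2293
  2 M_A + 4 M_B = 2206
Solving the pair gives M_A = 396.7 kN·m and M_B = 353.2 kN·m (hogging).

M_A = 396.7 kN·m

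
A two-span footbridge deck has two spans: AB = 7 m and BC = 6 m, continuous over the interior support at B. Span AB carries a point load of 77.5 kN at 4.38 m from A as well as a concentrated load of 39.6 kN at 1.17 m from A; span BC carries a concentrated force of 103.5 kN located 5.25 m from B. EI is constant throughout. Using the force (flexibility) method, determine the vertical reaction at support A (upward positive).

Insert a hinge at B; M_B is the redundant, and each span becomes simply supported.
End slopes at the hinge B, treating each span as simply supported:
  span AB: point load 77.5 at a = 4.38: Pab(L + a)/(6LEI) = 241/EI
  span AB: point load 39.6 at a = 1.17: Pab(L + a)/(6LEI) = 52.54/EI
  span BC: point load 103.5 at a = 5.25: Pab(L + b)/(6LEI) = 76.41/EI
  relative rotation θ_0 = (293.5 + 76.41)/EI = 369.9/EI
A unit hogging moment at B produces rotation L₁/(3EI) + L₂/(3EI) = 4.333/EI.
Slope continuity at B: θ_0 = M_B·4.333/EI, so M_B = 369.9/4.333 = 85.37 kN·m (hogging).
Span AB, ΣM about A with M_B applied at B: R_B^{AB}·7 = 385.8 + 85.37, so R_B^{AB} = 67.31 kN and R_A = 117.1 − 67.31 = 49.79 kN.

R_A = 49.79 kN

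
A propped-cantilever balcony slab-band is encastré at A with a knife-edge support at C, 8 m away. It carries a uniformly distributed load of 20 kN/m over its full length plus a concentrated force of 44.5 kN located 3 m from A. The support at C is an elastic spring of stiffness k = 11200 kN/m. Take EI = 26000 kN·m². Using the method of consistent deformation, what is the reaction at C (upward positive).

Choose R_C as the redundant. The primary structure is the cantilever fixed at A.
Downward deflection at the released point C due to the loads:
  UDL 20: wL⁴/(8EI) = 10240/EI
  point load 44.5 at a = 3: Pa²(3L − a)/(6EI) = 1402/EI
  δ_0 = 11642/EI
Flexibility coefficient — unit upward force at C: δ_{CC} = L³/(3EI) = 170.7/EI.
With EI = 26000 kN·m²: δ_0 = 0.44776 m and δ_{CC} = 0.006564 m/kN.
Compatibility — the spring shortens by R_C/k under the reaction it provides: δ_0 − R_C·δ_{CC} = R_C/k. With 1/k = 0.000089 m/kN, R_C = δ_0 / (δ_{CC} + 1/k) = 0.44776 / (0.006564 + 0.000089) = 67.3 kN.

R_C = 67.3 kN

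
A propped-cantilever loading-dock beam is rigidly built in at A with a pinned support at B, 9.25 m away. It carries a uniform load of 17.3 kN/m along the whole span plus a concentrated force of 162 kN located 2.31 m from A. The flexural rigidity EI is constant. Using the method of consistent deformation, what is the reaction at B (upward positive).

Take the reaction at B as the redundant and release it; the primary structure is a cantilever fixed at A.
Primary-structure tip deflection at B by superposition:
  UDL 17.3: wL⁴/(8EI) = 15832/EI
  point load 162 at a = 2.31: Pa²(3L − a)/(6EI) = 3665/EI
  δ_0 = 19497/EI
Flexibility coefficient — unit upward force at B: δ_{BB} = L³/(3EI) = 263.8/EI.
Compatibility at B: δ_0 − R_B·δ_{BB} = 0, so R_B = 19497/263.8 = 73.9 kN.

R_B = 73.9 kN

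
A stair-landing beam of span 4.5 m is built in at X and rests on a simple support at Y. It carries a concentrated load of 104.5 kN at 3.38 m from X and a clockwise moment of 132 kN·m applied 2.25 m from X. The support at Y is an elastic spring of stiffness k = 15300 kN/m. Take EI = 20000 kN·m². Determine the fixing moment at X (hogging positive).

Choose R_Y as the redundant. The primary structure is the cantilever fixed at X.
Deflection at Y on the released cantilever, summing each load's contribution:
  point load 104.5 at a = 3.38: Pa²(3L − a)/(6EI) = 2014/EI
  clockwise couple 132 at a = 2.25: M₀a(2L − a)/(2EI) = 1002/EI
  δ_0 = 3016/EI
Tip deflection under a unit load at Y: L³/(3EI) = 30.38/EI.
With EI = 20000 kN·m²: δ_0 = 0.1508 m and δ_{YY} = 0.001519 m/kN.
Compatibility — the spring shortens by R_Y/k under the reaction it provides: δ_0 − R_Y·δ_{YY} = R_Y/k. With 1/k = 0.000065 m/kN, R_Y = δ_0 / (δ_{YY} + 1/k) = 0.1508 / (0.001519 + 0.000065) = 95.2 kN.
Moment equilibrium about X: M_X = Σ(load moments about X) − R_Y·L = 485.2 − 95.2×4.5 = 56.83 kN·m.

M_X = 56.83 kN·m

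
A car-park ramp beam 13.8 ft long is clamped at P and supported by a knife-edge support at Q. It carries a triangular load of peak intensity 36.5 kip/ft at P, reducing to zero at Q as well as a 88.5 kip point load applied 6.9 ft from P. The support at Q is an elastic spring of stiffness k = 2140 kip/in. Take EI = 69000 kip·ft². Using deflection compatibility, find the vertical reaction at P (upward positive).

Remove the prop at Q; the released (primary) structure is a cantilever built in at P.
Downward deflection at the released point Q due to the loads:
  triangular load, peak 36.5 at the fixed end: w₀L⁴/(30EI) = 44125/EI
  point load 88.5 at a = 6.9: Pa²(3L − a)/(6EI) = 24228/EI
  δ_0 = 68353/EI
Flexibility coefficient — unit upward force at Q: δ_{QQ} = L³/(3EI) = 876/EI.
With EI = 69000 kip·ft²: δ_0 = 0.99062 ft and δ_{QQ} = 0.012696 ft/kip.
Compatibility — the spring shortens by R_Q/k under the reaction it provides: δ_0 − R_Q·δ_{QQ} = R_Q/k. With 1/k = 1/(2140×12) ft/kip = 0.000039 ft/kip, R_Q = δ_0 / (δ_{QQ} + 1/k) = 0.99062 / (0.012696 + 0.000039) = 77.79 kip.
Vertical equilibrium: R_P = ΣP − R_Q = 340.4 − 77.79 = 262.6 kip.

R_P = 262.6 kip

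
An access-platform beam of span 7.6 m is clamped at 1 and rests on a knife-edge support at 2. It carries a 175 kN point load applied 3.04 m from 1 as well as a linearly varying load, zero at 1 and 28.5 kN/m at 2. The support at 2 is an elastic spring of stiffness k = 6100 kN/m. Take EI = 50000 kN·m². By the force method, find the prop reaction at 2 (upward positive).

R_2 = 90.87 kN

Remove the prop at 2; the released (primary) structure is a cantilever built in at 1.
Deflection at 2 on the released cantilever, summing each load's contribution:
  point load 175 at a = 3.04: Pa²(3L − a)/(6EI) = 5326/EI
  triangular load, peak 28.5 at the free end: 11w₀L⁴/(120EI) = 8716/EI
  δ_0 = 14042/EI
Flexibility coefficient — unit upward force at 2: δ_{22} = L³/(3EI) = 146.3/EI.
With EI = 50000 kN·m²: δ_0 = 0.28084 m and δ_{22} = 0.002927 m/kN.
Compatibility — the spring shortens by R_2/k under the reaction it provides: δ_0 − R_2·δ_{22} = R_2/k. With 1/k = 0.000164 m/kN, R_2 = δ_0 / (δ_{22} + 1/k) = 0.28084 / (0.002927 + 0.000164) = 90.87 kN.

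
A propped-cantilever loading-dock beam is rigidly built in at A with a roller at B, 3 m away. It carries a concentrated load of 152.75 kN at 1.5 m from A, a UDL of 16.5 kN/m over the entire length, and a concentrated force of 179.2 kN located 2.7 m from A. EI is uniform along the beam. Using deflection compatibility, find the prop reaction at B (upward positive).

R_B = 218.7 kN

Take the reaction at B as the redundant and release it; the primary structure is a cantilever fixed at A.
Primary-structure tip deflection at B by superposition:
  point load 152.75 at a = 1.5: Pa²(3L − a)/(6EI) = 429.6/EI
  UDL 16.5: wL⁴/(8EI) = 167.1/EI
  point load 179.2 at a = 2.7: Pa²(3L − a)/(6EI) = 1372/EI
  δ_0 = 1968/EI
Tip deflection under a unit load at B: L³/(3EI) = 9/EI.
The prop prevents deflection at B: R_B = δ_0/δ_{BB} = 1968/9 = 218.7 kN.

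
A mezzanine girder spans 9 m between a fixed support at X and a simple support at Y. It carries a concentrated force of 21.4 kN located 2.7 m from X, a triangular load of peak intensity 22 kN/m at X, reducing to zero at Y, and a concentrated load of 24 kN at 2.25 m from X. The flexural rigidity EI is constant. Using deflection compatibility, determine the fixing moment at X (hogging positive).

Remove the prop at Y; the released (primary) structure is a cantilever built in at X.
Deflection at Y on the released cantilever, summing each load's contribution:
  point load 21.4 at a = 2.7: Pa²(3L − a)/(6EI) = 631.8/EI
  triangular load, peak 22 at the fixed end: w₀L⁴/(30EI) = 4811/EI
  point load 24 at a = 2.25: Pa²(3L − a)/(6EI) = 501.2/EI
  δ_0 = 5944/EI
Tip deflection under a unit load at Y: L³/(3EI) = 243/EI.
Compatibility at Y: δ_0 − R_Y·δ_{YY} = 0, so R_Y = 5944/243 = 24.46 kN.
Moment equilibrium about X: M_X = Σ(load moments about X) − R_Y·L = 408.8 − 24.46×9 = 188.6 kN·m.

M_X = 188.6 kN·m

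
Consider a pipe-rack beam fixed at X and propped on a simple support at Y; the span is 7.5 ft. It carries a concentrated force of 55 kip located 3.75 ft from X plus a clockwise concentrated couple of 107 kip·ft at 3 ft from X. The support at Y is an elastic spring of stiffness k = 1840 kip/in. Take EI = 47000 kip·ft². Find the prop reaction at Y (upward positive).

R_Y = 30.42 kip

Remove the prop at Y; the released (primary) structure is a cantilever built in at X.
Downward deflection at the released point Y due to the loads:
  point load 55 at a = 3.75: Pa²(3L − a)/(6EI) = 2417/EI
  clockwise couple 107 at a = 3: M₀a(2L − a)/(2EI) = 1926/EI
  δ_0 = 4343/EI
Tip deflection under a unit load at Y: L³/(3EI) = 140.6/EI.
With EI = 47000 kip·ft²: δ_0 = 0.092404 ft and δ_{YY} = 0.002992 ft/kip.
Compatibility — the spring shortens by R_Y/k under the reaction it provides: δ_0 − R_Y·δ_{YY} = R_Y/k. With 1/k = 1/(1840×12) ft/kip = 0.000045 ft/kip, R_Y = δ_0 / (δ_{YY} + 1/k) = 0.092404 / (0.002992 + 0.000045) = 30.42 kip.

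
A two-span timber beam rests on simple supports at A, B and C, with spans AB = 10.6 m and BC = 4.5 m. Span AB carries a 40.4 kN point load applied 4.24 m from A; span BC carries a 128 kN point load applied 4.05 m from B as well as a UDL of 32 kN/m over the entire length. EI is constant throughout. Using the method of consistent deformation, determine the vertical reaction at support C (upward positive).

Release continuity at B by inserting a hinge; the redundant is the internal moment M_B. The primary structure is two simply-supported spans AB and BC.
End slopes at the hinge B, treating each span as simply supported:
  span AB: point load 40.4 at a = 4.24: Pab(L + a)/(6LEI) = 254.2/EI
  span BC: point load 128 at a = 4.05: Pab(L + b)/(6LEI) = 42.77/EI
  span BC: UDL 32: wL³/(24EI) = 121.5/EI
  relative rotation θ_0 = (254.2 + 164.3)/EI = 418.5/EI
A unit hogging moment at B produces rotation L₁/(3EI) + L₂/(3EI) = 5.033/EI.
Slope continuity at B: θ_0 = M_B·5.033/EI, so M_B = 418.5/5.033 = 83.14 kN·m (hogging).
Span BC, ΣM about C: R_B^{BC}·4.5 = 381.6 + 83.14, so R_B^{BC} = 103.3 kN and R_C = 272 − 103.3 = 168.7 kN.

R_C = 168.7 kN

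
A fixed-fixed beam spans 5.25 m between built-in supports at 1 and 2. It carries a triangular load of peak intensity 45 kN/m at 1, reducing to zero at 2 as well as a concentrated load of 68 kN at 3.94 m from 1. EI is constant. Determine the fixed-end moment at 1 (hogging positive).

M_1 = 78.7 kN·m

Release both end moments; the primary structure is a simply-supported span 12 with redundants M_1 and M_2.
End rotations of the released simple span under the applied load (×1/EI):
  at 1: triangular load, peak 45: w₀L³/(45EI) = 144.7/EI
  at 2: triangular load, peak 45: 7w₀L³/(360EI) = 126.6/EI
  at 1: point load 68 at a = 3.94: Pab(L + b)/(6LEI) = 73.09/EI
  at 2: point load 68 at a = 3.94: Pab(L + a)/(6LEI) = 102.4/EI
  θ_10 = 217.8/EI,  θ_20 = 229/EI
Flexibility coefficients: a unit moment at one end gives L/(3EI) there and L/(6EI) at the far end, so f₁₁ = f₂₂ = 1.75/EI and f₁₂ = f₂₁ = 0.875/EI.
Compatibility — zero rotation at each built-in end:
  1.75 M_1 + 0.875 M_2 = 217.8
  0.875 M_1 + 1.75 M_2 = 229
Solving the pair gives M_1 = 78.7 kN·m and M_2 = 91.51 kN·m (hogging).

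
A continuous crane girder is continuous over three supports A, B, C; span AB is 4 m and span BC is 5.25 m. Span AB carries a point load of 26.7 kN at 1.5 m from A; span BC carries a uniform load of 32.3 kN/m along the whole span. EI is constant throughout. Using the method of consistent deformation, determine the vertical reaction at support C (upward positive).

R_C = 71.34 kN

Release continuity at B by inserting a hinge; the redundant is the internal moment M_B. The primary structure is two simply-supported spans AB and BC.
Rotations at B on the released spans (each span's end-slope, ×1/EI):
  span AB: point load 26.7 at a = 1.5: Pab(L + a)/(6LEI) = 22.95/EI
  span BC: UDL 32.3: wL³/(24EI) = 194.7/EI
  relative rotation θ_0 = (22.95 + 194.7)/EI = 217.7/EI
A unit hogging moment at B produces rotation L₁/(3EI) + L₂/(3EI) = 3.083/EI.
Compatibility: M_B·(L₁+L₂)/(3EI) = θ_0, giving M_B = 70.6 kN·m (hogging).
Span BC, ΣM about C: R_B^{BC}·5.25 = 445.1 + 70.6, so R_B^{BC} = 98.24 kN and R_C = 169.6 − 98.24 = 71.34 kN.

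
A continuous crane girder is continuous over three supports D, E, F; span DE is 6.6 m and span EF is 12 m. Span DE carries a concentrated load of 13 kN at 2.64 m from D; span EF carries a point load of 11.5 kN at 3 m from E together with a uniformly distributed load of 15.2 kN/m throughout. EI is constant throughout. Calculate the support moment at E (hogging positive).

M_E = 196.2 kN·m

Insert a hinge at E; M_E is the redundant, and each span becomes simply supported.
Rotations at E on the released spans (each span's end-slope, ×1/EI):
  span DE: point load 13 at a = 2.64: Pab(L + a)/(6LEI) = 31.71/EI
  span EF: point load 11.5 at a = 3: Pab(L + b)/(6LEI) = 90.56/EI
  span EF: UDL 15.2: wL³/(24EI) = 1094/EI
  relative rotation θ_0 = (31.71 + 1185)/EI = 1217/EI
A unit hogging moment at E produces rotation L₁/(3EI) + L₂/(3EI) = 6.2/EI.
Slope continuity at E: θ_0 = M_E·6.2/EI, so M_E = 1217/6.2 = 196.2 kN·m (hogging).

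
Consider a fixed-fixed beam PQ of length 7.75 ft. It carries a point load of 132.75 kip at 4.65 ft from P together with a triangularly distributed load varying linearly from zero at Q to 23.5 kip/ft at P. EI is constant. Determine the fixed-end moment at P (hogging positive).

Release both end moments; the primary structure is a simply-supported span PQ with redundants M_P and M_Q.
Simple-span end rotations at P and Q under the given loads:
  at P: point load 132.75 at a = 4.65: Pab(L + b)/(6LEI) = 446.5/EI
  at Q: point load 132.75 at a = 4.65: Pab(L + a)/(6LEI) = 510.3/EI
  at P: triangular load, peak 23.5: w₀L³/(45EI) = 243.1/EI
  at Q: triangular load, peak 23.5: 7w₀L³/(360EI) = 212.7/EI
  θ_P0 = 689.6/EI,  θ_Q0 = 723/EI
Flexibility coefficients: a unit moment at one end gives L/(3EI) there and L/(6EI) at the far end, so f₁₁ = f₂₂ = 2.583/EI and f₁₂ = f₂₁ = 1.292/EI.
Compatibility — zero rotation at each built-in end:
  2.583 M_P + 1.292 M_Q = 689.6
  1.292 M_P + 2.583 M_Q = 723
Solving the pair gives M_P = 169.3 kip·ft and M_Q = 195.2 kip·ft (hogging).

M_P = 169.3 kip·ft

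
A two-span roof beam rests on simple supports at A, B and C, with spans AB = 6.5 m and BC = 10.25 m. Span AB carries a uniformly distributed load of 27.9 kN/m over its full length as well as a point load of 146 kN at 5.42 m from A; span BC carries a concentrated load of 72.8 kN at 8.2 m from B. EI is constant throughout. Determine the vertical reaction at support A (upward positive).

R_A = 92.2 kN

Insert a hinge at B; M_B is the redundant, and each span becomes simply supported.
Rotations at B on the released spans (each span's end-slope, ×1/EI):
  span AB: UDL 27.9: wL³/(24EI) = 319.3/EI
  span AB: point load 146 at a = 5.42: Pab(L + a)/(6LEI) = 261.2/EI
  span BC: point load 72.8 at a = 8.2: Pab(L + b)/(6LEI) = 244.8/EI
  relative rotation θ_0 = (580.5 + 244.8)/EI = 825.2/EI
A unit hogging moment at B produces rotation L₁/(3EI) + L₂/(3EI) = 5.583/EI.
Compatibility: M_B·(L₁+L₂)/(3EI) = θ_0, giving M_B = 147.8 kN·m (hogging).
Span AB, ΣM about A with M_B applied at B: R_B^{AB}·6.5 = 1381 + 147.8, so R_B^{AB} = 235.2 kN and R_A = 327.4 − 235.2 = 92.2 kN.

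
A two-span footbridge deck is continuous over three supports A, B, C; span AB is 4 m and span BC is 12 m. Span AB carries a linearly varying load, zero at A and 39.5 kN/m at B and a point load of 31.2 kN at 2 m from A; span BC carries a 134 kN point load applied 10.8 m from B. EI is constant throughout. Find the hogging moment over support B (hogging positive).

M_B = 76.08 kN·m

Release continuity at B by inserting a hinge; the redundant is the internal moment M_B. The primary structure is two simply-supported spans AB and BC.
Discontinuity in slope at B on the released structure — sum the simple-span end rotations:
  span AB: triangular load, peak 39.5: w₀L³/(45EI) = 56.18/EI
  span AB: point load 31.2 at a = 2: Pab(L + a)/(6LEI) = 31.2/EI
  span BC: point load 134 at a = 10.8: Pab(L + b)/(6LEI) = 318.4/EI
  relative rotation θ_0 = (87.38 + 318.4)/EI = 405.8/EI
A unit hogging moment at B produces rotation L₁/(3EI) + L₂/(3EI) = 5.333/EI.
Compatibility: M_B·(L₁+L₂)/(3EI) = θ_0, giving M_B = 76.08 kN·m (hogging).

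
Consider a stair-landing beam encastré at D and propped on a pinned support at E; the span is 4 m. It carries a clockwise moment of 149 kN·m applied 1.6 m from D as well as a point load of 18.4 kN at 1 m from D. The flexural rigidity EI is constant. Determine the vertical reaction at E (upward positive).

Choose R_E as the redundant. The primary structure is the cantilever fixed at D.
Free-end deflection of the primary structure under the applied loading (downward +):
  clockwise couple 149 at a = 1.6: M₀a(2L − a)/(2EI) = 762.9/EI
  point load 18.4 at a = 1: Pa²(3L − a)/(6EI) = 33.73/EI
  δ_0 = 796.6/EI
Tip deflection under a unit load at E: L³/(3EI) = 21.33/EI.
The prop prevents deflection at E: R_E = δ_0/δ_{EE} = 796.6/21.33 = 37.34 kN.

R_E = 37.34 kN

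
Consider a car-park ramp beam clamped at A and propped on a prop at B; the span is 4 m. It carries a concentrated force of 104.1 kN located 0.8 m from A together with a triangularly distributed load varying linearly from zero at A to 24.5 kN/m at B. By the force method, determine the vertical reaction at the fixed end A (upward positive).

Release the roller at B. Primary structure: cantilever fixed at A.
Primary-structure tip deflection at B by superposition:
  point load 104.1 at a = 0.8: Pa²(3L − a)/(6EI) = 124.4/EI
  triangular load, peak 24.5 at the free end: 11w₀L⁴/(120EI) = 574.9/EI
  δ_0 = 699.3/EI
Flexibility coefficient — unit upward force at B: δ_{BB} = L³/(3EI) = 21.33/EI.
Compatibility at B: δ_0 − R_B·δ_{BB} = 0, so R_B = 699.3/21.33 = 32.78 kN.
Vertical equilibrium: R_A = ΣP − R_B = 153.1 − 32.78 = 120.3 kN.

R_A = 120.3 kN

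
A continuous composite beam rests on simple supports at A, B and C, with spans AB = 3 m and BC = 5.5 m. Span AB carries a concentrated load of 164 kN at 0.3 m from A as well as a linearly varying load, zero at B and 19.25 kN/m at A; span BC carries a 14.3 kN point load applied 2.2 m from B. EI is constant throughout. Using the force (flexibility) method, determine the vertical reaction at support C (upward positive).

Release continuity at B by inserting a hinge; the redundant is the internal moment M_B. The primary structure is two simply-supported spans AB and BC.
Rotations at B on the released spans (each span's end-slope, ×1/EI):
  span AB: point load 164 at a = 0.3: Pab(L + a)/(6LEI) = 24.35/EI
  span AB: triangular load, peak 19.25: 7w₀L³/(360EI) = 10.11/EI
  span BC: point load 14.3 at a = 2.2: Pab(L + b)/(6LEI) = 27.68/EI
  relative rotation θ_0 = (34.46 + 27.68)/EI = 62.15/EI
A unit hogging moment at B produces rotation L₁/(3EI) + L₂/(3EI) = 2.833/EI.
Slope continuity at B: θ_0 = M_B·2.833/EI, so M_B = 62.15/2.833 = 21.93 kN·m (hogging).
Span BC, ΣM about C: R_B^{BC}·5.5 = 47.19 + 21.93, so R_B^{BC} = 12.57 kN and R_C = 14.3 − 12.57 = 1.732 kN.

R_C = 1.732 kN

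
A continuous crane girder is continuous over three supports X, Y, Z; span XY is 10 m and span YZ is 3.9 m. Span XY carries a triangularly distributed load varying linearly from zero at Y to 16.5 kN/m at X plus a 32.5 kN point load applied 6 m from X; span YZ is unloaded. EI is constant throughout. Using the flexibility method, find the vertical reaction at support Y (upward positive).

Insert a hinge at Y; M_Y is the redundant, and each span becomes simply supported.
Discontinuity in slope at Y on the released structure — sum the simple-span end rotations:
  span XY: triangular load, peak 16.5: 7w₀L³/(360EI) = 320.8/EI
  span XY: point load 32.5 at a = 6: Pab(L + a)/(6LEI) = 208/EI
  relative rotation θ_0 = (528.8 + 0)/EI = 528.8/EI
A unit hogging moment at Y produces rotation L₁/(3EI) + L₂/(3EI) = 4.633/EI.
Compatibility: M_Y·(L₁+L₂)/(3EI) = θ_0, giving M_Y = 114.1 kN·m (hogging).
Span XY, ΣM about X with M_Y applied at Y: R_Y^{XY}·10 = 470 + 114.1, so R_Y^{XY} = 58.41 kN and R_X = 115 − 58.41 = 56.59 kN.
Span YZ, ΣM about Z: R_Y^{YZ}·3.9 = 0 + 114.1, so R_Y^{YZ} = 29.27 kN and R_Z = 0 − 29.27 = -29.27 kN.
R_Y = 58.41 + 29.27 = 87.68 kN.

R_Y = 87.68 kN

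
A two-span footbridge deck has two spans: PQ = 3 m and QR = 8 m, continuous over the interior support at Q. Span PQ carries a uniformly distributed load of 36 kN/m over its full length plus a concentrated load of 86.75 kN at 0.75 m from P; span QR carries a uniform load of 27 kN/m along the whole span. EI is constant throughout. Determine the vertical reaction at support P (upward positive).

R_P = 60.24 kN

Insert a hinge at Q; M_Q is the redundant, and each span becomes simply supported.
Discontinuity in slope at Q on the released structure — sum the simple-span end rotations:
  span PQ: UDL 36: wL³/(24EI) = 40.5/EI
  span PQ: point load 86.75 at a = 0.75: Pab(L + a)/(6LEI) = 30.5/EI
  span QR: UDL 27: wL³/(24EI) = 576/EI
  relative rotation θ_0 = (71 + 576)/EI = 647/EI
A unit hogging moment at Q produces rotation L₁/(3EI) + L₂/(3EI) = 3.667/EI.
Compatibility: M_Q·(L₁+L₂)/(3EI) = θ_0, giving M_Q = 176.5 kN·m (hogging).
Span PQ, ΣM about P with M_Q applied at Q: R_Q^{PQ}·3 = 227.1 + 176.5, so R_Q^{PQ} = 134.5 kN and R_P = 194.8 − 134.5 = 60.24 kN.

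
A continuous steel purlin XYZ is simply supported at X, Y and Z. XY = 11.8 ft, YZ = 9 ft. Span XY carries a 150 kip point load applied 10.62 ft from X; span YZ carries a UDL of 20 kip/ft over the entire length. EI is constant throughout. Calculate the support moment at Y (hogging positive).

Release continuity at Y by inserting a hinge; the redundant is the internal moment M_Y. The primary structure is two simply-supported spans XY and YZ.
End slopes at the hinge Y, treating each span as simply supported:
  span XY: point load 150 at a = 10.62: Pab(L + a)/(6LEI) = 595.3/EI
  span YZ: UDL 20: wL³/(24EI) = 607.5/EI
  relative rotation θ_0 = (595.3 + 607.5)/EI = 1203/EI
A unit hogging moment at Y produces rotation L₁/(3EI) + L₂/(3EI) = 6.933/EI.
Slope continuity at Y: θ_0 = M_Y·6.933/EI, so M_Y = 1203/6.933 = 173.5 kip·ft (hogging).

M_Y = 173.5 kip·ft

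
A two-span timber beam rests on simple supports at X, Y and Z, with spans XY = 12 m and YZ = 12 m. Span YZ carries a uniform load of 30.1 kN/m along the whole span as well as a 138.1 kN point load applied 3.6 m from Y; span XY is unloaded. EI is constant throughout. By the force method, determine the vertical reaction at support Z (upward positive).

Take M_Y as the redundant. Released structure: two simple spans XY and YZ with a hinge at Y.
Rotations at Y on the released spans (each span's end-slope, ×1/EI):
  span YZ: UDL 30.1: wL³/(24EI) = 2167/EI
  span YZ: point load 138.1 at a = 3.6: Pab(L + b)/(6LEI) = 1183/EI
  relative rotation θ_0 = (0 + 3350)/EI = 3350/EI
A unit hogging moment at Y produces rotation L₁/(3EI) + L₂/(3EI) = 8/EI.
Compatibility: M_Y·(L₁+L₂)/(3EI) = θ_0, giving M_Y = 418.8 kN·m (hogging).
Span YZ, ΣM about Z: R_Y^{YZ}·12 = 3327 + 418.8, so R_Y^{YZ} = 312.2 kN and R_Z = 499.3 − 312.2 = 187.1 kN.

R_Z = 187.1 kN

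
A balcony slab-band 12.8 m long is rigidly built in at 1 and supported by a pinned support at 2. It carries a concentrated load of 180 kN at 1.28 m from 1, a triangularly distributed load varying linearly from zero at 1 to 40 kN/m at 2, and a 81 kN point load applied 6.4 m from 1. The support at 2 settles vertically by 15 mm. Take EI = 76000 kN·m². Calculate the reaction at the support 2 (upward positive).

R_2 = 167.1 kN

Take the reaction at 2 as the redundant and release it; the primary structure is a cantilever fixed at 1.
Downward deflection at the released point 2 due to the loads:
  point load 180 at a = 1.28: Pa²(3L − a)/(6EI) = 1825/EI
  triangular load, peak 40 at the free end: 11w₀L⁴/(120EI) = 98426/EI
  point load 81 at a = 6.4: Pa²(3L − a)/(6EI) = 17695/EI
  δ_0 = 117946/EI
Tip deflection under a unit load at 2: L³/(3EI) = 699.1/EI.
With EI = 76000 kN·m²: δ_0 = 1.5519 m and δ_{22} = 0.009198 m/kN.
Compatibility — the beam at 2 must follow the support down by 0.015 m: δ_0 − R_2·δ_{22} = 0.015, so R_2 = (1.5519 − 0.015)/0.009198 = 167.1 kN.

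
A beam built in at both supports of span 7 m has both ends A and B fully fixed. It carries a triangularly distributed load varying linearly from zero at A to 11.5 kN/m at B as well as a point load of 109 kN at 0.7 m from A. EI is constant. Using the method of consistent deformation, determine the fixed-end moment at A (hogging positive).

M_A = 80.59 kN·m

Take the two fixed-end moments M_A, M_B as redundants; the released structure is the simple span AB.
On the primary (simply-supported) span, the end slopes from the loading are:
  at A: triangular load, peak 11.5: 7w₀L³/(360EI) = 76.7/EI
  at B: triangular load, peak 11.5: w₀L³/(45EI) = 87.66/EI
  at A: point load 109 at a = 0.7: Pab(L + b)/(6LEI) = 152.2/EI
  at B: point load 109 at a = 0.7: Pab(L + a)/(6LEI) = 88.13/EI
  θ_A0 = 228.9/EI,  θ_B0 = 175.8/EI
Flexibility coefficients: a unit moment at one end gives L/(3EI) there and L/(6EI) at the far end, so f₁₁ = f₂₂ = 2.333/EI and f₁₂ = f₂₁ = 1.167/EI.
Compatibility — zero rotation at each built-in end:
  2.333 M_A + 1.167 M_B = 228.9
  1.167 M_A + 2.333 M_B = 175.8
Solving the pair gives M_A = 80.59 kN·m and M_B = 35.04 kN·m (hogging).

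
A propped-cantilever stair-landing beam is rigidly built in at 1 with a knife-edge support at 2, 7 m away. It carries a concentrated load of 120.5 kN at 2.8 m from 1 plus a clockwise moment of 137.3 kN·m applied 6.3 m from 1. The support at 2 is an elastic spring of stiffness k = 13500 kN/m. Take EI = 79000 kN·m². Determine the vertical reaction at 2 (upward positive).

R_2 = 51.55 kN

Choose R_2 as the redundant. The primary structure is the cantilever fixed at 1.
Deflection at 2 on the released cantilever, summing each load's contribution:
  point load 120.5 at a = 2.8: Pa²(3L − a)/(6EI) = 2866/EI
  clockwise couple 137.3 at a = 6.3: M₀a(2L − a)/(2EI) = 3330/EI
  δ_0 = 6196/EI
Tip deflection under a unit load at 2: L³/(3EI) = 114.3/EI.
With EI = 79000 kN·m²: δ_0 = 0.078429 m and δ_{22} = 0.001447 m/kN.
Compatibility — the spring shortens by R_2/k under the reaction it provides: δ_0 − R_2·δ_{22} = R_2/k. With 1/k = 0.000074 m/kN, R_2 = δ_0 / (δ_{22} + 1/k) = 0.078429 / (0.001447 + 0.000074) = 51.55 kN.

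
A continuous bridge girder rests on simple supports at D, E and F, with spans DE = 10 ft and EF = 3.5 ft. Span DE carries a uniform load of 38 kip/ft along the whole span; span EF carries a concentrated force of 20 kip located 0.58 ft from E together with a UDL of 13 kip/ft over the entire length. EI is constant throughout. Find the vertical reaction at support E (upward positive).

Insert a hinge at E; M_E is the redundant, and each span becomes simply supported.
End slopes at the hinge E, treating each span as simply supported:
  span DE: UDL 38: wL³/(24EI) = 1583/EI
  span EF: point load 20 at a = 0.58: Pab(L + b)/(6LEI) = 10.36/EI
  span EF: UDL 13: wL³/(24EI) = 23.22/EI
  relative rotation θ_0 = (1583 + 33.58)/EI = 1617/EI
A unit hogging moment at E produces rotation L₁/(3EI) + L₂/(3EI) = 4.5/EI.
Slope continuity at E: θ_0 = M_E·4.5/EI, so M_E = 1617/4.5 = 359.3 kip·ft (hogging).
Span DE, ΣM about D with M_E applied at E: R_E^{DE}·10 = 1900 + 359.3, so R_E^{DE} = 225.9 kip and R_D = 380 − 225.9 = 154.1 kip.
Span EF, ΣM about F: R_E^{EF}·3.5 = 138 + 359.3, so R_E^{EF} = 142.1 kip and R_F = 65.5 − 142.1 = -76.6 kip.
R_E = 225.9 + 142.1 = 368 kip.

R_E = 368 kip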